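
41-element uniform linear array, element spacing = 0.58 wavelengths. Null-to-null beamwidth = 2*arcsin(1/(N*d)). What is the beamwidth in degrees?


1/(N*d) = 1/(41*0.58) = 0.042052
BW = 2*arcsin(0.042052) = 4.8 degrees

4.8 degrees


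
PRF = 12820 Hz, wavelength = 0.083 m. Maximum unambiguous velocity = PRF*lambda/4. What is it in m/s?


V_ua = 12820 * 0.083 / 4 = 266.0 m/s

266.0 m/s


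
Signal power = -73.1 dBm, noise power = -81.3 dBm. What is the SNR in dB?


SNR = -73.1 - (-81.3) = 8.2 dB

8.2 dB


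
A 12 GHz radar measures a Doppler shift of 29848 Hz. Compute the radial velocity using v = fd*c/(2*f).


v = 29848 * 3e8 / (2 * 12000000000.0) = 373.1 m/s

373.1 m/s


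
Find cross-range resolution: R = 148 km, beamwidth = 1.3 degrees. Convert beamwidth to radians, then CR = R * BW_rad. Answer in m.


BW_rad = 0.02268928
CR = 148000 * 0.02268928 = 3358.0 m

3358.0 m


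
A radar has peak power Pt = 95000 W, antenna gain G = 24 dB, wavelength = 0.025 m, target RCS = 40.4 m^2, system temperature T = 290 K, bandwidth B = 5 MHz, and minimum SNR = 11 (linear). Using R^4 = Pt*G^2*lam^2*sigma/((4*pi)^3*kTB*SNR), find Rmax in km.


G_lin = 10^(24/10) = 251.188643
R^4 = 95000 * 251.188643^2 * 0.025^2 * 40.4 / ((4*pi)^3 * 1.38e-23 * 290 * 5000000.0 * 11)
R^4 = 3.4651e17 m^4
R_max = (3.4651e17)^(1/4) = 24262.1 m = 24.3 km

24.3 km


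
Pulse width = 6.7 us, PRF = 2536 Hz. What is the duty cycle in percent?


DC = 6.7e-6 * 2536 * 100 = 1.7%

1.7%


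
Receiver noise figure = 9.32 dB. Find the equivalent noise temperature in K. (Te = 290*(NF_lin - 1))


NF_lin = 10^(9.32/10) = 8.550667
Te = 290 * (8.550667 - 1) = 2189.7 K

2189.7 K


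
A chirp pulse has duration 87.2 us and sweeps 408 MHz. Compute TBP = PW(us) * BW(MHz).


TBP = 87.2 * 408 = 35577.6

35577.6


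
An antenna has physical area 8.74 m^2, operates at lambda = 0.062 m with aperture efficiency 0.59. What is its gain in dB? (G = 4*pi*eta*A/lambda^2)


G_linear = 4*pi*0.59*8.74/0.062^2 = 16857.37
G_dB = 10*log10(16857.37) = 42.3 dB

42.3 dB


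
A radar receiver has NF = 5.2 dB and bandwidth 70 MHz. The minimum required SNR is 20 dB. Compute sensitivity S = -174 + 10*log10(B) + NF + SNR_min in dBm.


10*log10(70000000.0) = 78.45
S = -174 + 78.45 + 5.2 + 20 = -70.3 dBm

-70.3 dBm


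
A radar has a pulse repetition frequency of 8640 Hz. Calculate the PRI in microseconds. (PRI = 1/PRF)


PRI = 1/8640 = 0.0001157407 s = 115.7 us

115.7 us


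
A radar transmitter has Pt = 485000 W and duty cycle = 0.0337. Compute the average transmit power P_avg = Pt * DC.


P_avg = 485000 * 0.0337 = 16344.5 W

16344.5 W


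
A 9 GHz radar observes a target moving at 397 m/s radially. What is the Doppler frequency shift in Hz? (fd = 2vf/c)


fd = 2 * 397 * 9000000000.0 / 3e8 = 23820.0 Hz

23820.0 Hz


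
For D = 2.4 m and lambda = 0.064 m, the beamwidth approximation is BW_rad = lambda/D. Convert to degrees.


BW_rad = 0.064 / 2.4 = 0.026667
BW_deg = 1.53 degrees

1.53 degrees


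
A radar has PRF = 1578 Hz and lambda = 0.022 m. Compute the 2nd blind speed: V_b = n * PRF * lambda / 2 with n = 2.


V_blind = 2 * 1578 * 0.022 / 2 = 34.7 m/s

34.7 m/s


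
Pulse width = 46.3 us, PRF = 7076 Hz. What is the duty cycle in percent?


DC = 46.3e-6 * 7076 * 100 = 32.76%

32.76%


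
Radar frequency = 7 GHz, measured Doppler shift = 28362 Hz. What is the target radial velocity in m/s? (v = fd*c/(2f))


v = 28362 * 3e8 / (2 * 7000000000.0) = 607.8 m/s

607.8 m/s


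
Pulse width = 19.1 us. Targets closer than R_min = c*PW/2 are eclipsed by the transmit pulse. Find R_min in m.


R_min = 3e8 * 19.1e-6 / 2 = 2865.0 m

2865.0 m


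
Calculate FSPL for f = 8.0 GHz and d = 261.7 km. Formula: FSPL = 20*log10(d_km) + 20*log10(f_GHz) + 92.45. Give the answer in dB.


20*log10(261.7) = 48.36
20*log10(8.0) = 18.06
FSPL = 158.9 dB

158.9 dB


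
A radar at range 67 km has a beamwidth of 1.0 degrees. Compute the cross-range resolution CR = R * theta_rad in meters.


BW_rad = 0.017453293
CR = 67000 * 0.017453293 = 1169.4 m

1169.4 m


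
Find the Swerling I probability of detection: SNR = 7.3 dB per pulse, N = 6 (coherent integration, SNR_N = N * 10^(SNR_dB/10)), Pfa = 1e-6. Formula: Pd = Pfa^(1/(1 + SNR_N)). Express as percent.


SNR_lin = 10^(7.3/10) = 5.37032
SNR_N = 6 * 5.37032 = 32.22192
1/(1 + SNR_N) = 1/33.22192 = 0.0301006
Pd = (1e-6)^0.0301006 = 0.65978
Pd = 66.0%

66.0%


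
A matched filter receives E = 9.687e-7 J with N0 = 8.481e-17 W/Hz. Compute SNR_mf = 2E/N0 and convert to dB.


SNR_lin = 2 * 9.687e-7 / 8.481e-17 = 2.284e10
SNR_dB = 10*log10(2.284e10) = 103.6 dB

103.6 dB


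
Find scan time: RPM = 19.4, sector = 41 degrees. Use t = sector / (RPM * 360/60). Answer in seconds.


t = 41 / (19.4 * 360) * 60 = 0.35 s

0.35 s


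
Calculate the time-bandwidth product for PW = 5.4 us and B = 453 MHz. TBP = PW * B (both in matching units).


TBP = 5.4 * 453 = 2446.2

2446.2


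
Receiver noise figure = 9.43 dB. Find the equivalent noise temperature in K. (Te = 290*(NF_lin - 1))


NF_lin = 10^(9.43/10) = 8.770008
Te = 290 * (8.770008 - 1) = 2253.3 K

2253.3 K


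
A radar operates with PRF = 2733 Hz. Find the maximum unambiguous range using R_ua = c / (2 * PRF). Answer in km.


R_ua = 3e8 / (2 * 2733) = 54884.7 m = 54.9 km

54.9 km


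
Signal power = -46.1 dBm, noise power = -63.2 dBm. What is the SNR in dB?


SNR = -46.1 - (-63.2) = 17.1 dB

17.1 dB


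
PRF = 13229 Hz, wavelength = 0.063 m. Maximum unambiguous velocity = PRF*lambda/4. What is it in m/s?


V_ua = 13229 * 0.063 / 4 = 208.4 m/s

208.4 m/s


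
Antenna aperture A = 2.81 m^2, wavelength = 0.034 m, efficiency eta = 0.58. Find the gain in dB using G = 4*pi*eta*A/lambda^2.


G_linear = 4*pi*0.58*2.81/0.034^2 = 17716.84
G_dB = 10*log10(17716.84) = 42.5 dB

42.5 dB


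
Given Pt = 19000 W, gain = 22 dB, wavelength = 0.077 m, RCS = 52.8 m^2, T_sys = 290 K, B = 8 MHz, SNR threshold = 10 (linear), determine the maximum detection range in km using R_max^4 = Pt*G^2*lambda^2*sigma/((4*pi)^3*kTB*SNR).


G_lin = 10^(22/10) = 158.489319
R^4 = 19000 * 158.489319^2 * 0.077^2 * 52.8 / ((4*pi)^3 * 1.38e-23 * 290 * 8000000.0 * 10)
R^4 = 2.35165e17 m^4
R_max = (2.35165e17)^(1/4) = 22021.3 m = 22.0 km

22.0 km


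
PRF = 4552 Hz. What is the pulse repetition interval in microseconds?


PRI = 1/4552 = 0.0002196837 s = 219.7 us

219.7 us


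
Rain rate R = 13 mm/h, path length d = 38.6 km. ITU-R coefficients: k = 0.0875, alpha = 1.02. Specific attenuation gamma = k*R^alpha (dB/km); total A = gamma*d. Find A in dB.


gamma = 0.0875 * 13^1.02 = 1.197375 dB/km
A = 1.197375 * 38.6 = 46.22 dB

46.22 dB


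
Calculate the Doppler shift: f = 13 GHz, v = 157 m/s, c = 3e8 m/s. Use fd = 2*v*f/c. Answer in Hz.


fd = 2 * 157 * 13000000000.0 / 3e8 = 13606.7 Hz

13606.7 Hz


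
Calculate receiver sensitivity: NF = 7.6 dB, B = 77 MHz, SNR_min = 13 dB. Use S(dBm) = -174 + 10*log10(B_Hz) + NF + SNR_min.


10*log10(77000000.0) = 78.86
S = -174 + 78.86 + 7.6 + 13 = -74.5 dBm

-74.5 dBm


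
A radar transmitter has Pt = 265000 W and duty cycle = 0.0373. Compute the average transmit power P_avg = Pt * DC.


P_avg = 265000 * 0.0373 = 9884.5 W

9884.5 W


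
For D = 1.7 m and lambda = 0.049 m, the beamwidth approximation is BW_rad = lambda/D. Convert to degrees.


BW_rad = 0.049 / 1.7 = 0.028824
BW_deg = 1.65 degrees

1.65 degrees


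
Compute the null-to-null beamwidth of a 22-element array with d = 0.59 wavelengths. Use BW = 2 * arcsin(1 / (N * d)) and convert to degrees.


1/(N*d) = 1/(22*0.59) = 0.077042
BW = 2*arcsin(0.077042) = 8.8 degrees

8.8 degrees


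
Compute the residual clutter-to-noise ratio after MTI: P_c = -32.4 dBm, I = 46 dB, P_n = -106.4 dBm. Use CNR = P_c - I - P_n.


CNR = -32.4 - 46 - (-106.4) = 28.0 dB

28.0 dB


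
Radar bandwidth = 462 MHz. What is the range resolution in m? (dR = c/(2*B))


dR = 3e8 / (2 * 462000000.0) = 0.32 m

0.32 m


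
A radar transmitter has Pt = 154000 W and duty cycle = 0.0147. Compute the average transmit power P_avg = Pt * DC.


P_avg = 154000 * 0.0147 = 2263.8 W

2263.8 W


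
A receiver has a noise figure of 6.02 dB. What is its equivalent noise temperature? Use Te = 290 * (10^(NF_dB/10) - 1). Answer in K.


NF_lin = 10^(6.02/10) = 3.999447
Te = 290 * (3.999447 - 1) = 869.8 K

869.8 K


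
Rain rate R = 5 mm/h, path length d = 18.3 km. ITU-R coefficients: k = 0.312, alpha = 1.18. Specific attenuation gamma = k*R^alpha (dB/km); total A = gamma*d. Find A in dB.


gamma = 0.312 * 5^1.18 = 2.084199 dB/km
A = 2.084199 * 18.3 = 38.14 dB

38.14 dB


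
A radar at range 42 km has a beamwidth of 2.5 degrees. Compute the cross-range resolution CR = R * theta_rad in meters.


BW_rad = 0.043633231
CR = 42000 * 0.043633231 = 1832.6 m

1832.6 m


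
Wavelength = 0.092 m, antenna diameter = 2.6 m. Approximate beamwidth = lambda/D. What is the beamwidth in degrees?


BW_rad = 0.092 / 2.6 = 0.035385
BW_deg = 2.03 degrees

2.03 degrees


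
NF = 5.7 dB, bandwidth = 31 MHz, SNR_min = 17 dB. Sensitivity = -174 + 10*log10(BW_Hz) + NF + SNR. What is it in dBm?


10*log10(31000000.0) = 74.91
S = -174 + 74.91 + 5.7 + 17 = -76.4 dBm

-76.4 dBm


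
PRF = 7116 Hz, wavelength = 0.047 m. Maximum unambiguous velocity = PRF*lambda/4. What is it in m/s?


V_ua = 7116 * 0.047 / 4 = 83.6 m/s

83.6 m/s


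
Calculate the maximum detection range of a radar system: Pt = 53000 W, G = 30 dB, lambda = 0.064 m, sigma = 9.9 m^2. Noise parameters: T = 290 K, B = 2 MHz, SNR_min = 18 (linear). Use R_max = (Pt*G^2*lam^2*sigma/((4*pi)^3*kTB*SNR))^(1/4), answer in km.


G_lin = 10^(30/10) = 1000.0
R^4 = 53000 * 1000.0^2 * 0.064^2 * 9.9 / ((4*pi)^3 * 1.38e-23 * 290 * 2000000.0 * 18)
R^4 = 7.5173e18 m^4
R_max = (7.5173e18)^(1/4) = 52361.9 m = 52.4 km

52.4 km


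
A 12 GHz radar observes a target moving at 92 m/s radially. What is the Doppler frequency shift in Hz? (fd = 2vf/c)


fd = 2 * 92 * 12000000000.0 / 3e8 = 7360.0 Hz

7360.0 Hz


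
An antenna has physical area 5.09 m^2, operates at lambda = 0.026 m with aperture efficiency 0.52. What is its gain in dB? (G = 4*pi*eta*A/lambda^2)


G_linear = 4*pi*0.52*5.09/0.026^2 = 49202.17
G_dB = 10*log10(49202.17) = 46.9 dB

46.9 dB


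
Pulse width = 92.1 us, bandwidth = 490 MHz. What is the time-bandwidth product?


TBP = 92.1 * 490 = 45129.0

45129.0


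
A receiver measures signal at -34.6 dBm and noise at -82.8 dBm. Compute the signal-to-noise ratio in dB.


SNR = -34.6 - (-82.8) = 48.2 dB

48.2 dB


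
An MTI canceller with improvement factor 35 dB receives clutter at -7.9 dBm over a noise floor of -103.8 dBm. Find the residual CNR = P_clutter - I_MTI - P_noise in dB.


CNR = -7.9 - 35 - (-103.8) = 60.9 dB

60.9 dB


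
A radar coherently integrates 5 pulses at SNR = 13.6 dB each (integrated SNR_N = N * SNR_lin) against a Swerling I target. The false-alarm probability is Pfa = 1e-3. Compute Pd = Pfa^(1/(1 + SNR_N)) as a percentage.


SNR_lin = 10^(13.6/10) = 22.90868
SNR_N = 5 * 22.90868 = 114.5434
1/(1 + SNR_N) = 1/115.5434 = 0.0086548
Pd = (1e-3)^0.0086548 = 0.94197
Pd = 94.2%

94.2%


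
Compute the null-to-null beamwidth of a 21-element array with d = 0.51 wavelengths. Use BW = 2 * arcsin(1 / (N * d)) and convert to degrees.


1/(N*d) = 1/(21*0.51) = 0.093371
BW = 2*arcsin(0.093371) = 10.7 degrees

10.7 degrees


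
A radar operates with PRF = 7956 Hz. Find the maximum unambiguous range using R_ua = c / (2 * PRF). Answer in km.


R_ua = 3e8 / (2 * 7956) = 18853.7 m = 18.9 km

18.9 km


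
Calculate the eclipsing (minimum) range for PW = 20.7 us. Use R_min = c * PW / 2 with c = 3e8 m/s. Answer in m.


R_min = 3e8 * 20.7e-6 / 2 = 3105.0 m

3105.0 m


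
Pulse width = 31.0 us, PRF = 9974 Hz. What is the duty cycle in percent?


DC = 31.0e-6 * 9974 * 100 = 30.92%

30.92%


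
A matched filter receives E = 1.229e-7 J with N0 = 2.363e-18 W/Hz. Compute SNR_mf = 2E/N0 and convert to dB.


SNR_lin = 2 * 1.229e-7 / 2.363e-18 = 1.04e11
SNR_dB = 10*log10(1.04e11) = 110.2 dB

110.2 dB


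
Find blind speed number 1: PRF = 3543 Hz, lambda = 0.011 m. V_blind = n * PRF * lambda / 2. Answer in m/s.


V_blind = 1 * 3543 * 0.011 / 2 = 19.5 m/s

19.5 m/s


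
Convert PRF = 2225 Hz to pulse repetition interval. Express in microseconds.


PRI = 1/2225 = 0.0004494382 s = 449.4 us

449.4 us


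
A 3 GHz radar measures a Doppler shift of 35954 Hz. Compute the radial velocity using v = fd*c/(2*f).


v = 35954 * 3e8 / (2 * 3000000000.0) = 1797.7 m/s

1797.7 m/s


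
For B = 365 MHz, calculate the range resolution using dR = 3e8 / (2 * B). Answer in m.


dR = 3e8 / (2 * 365000000.0) = 0.41 m

0.41 m


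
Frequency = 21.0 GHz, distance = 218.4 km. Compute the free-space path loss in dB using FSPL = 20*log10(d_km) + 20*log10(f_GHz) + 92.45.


20*log10(218.4) = 46.79
20*log10(21.0) = 26.44
FSPL = 165.7 dB

165.7 dB


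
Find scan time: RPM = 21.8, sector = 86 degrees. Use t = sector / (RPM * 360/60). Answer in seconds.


t = 86 / (21.8 * 360) * 60 = 0.66 s

0.66 s


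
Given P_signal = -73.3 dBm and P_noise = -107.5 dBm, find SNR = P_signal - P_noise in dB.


SNR = -73.3 - (-107.5) = 34.2 dB

34.2 dB


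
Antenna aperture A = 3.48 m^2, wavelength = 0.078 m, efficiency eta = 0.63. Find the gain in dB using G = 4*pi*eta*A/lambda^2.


G_linear = 4*pi*0.63*3.48/0.078^2 = 4528.35
G_dB = 10*log10(4528.35) = 36.6 dB

36.6 dB


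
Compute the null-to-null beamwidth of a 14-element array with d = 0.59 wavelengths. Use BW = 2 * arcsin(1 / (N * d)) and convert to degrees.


1/(N*d) = 1/(14*0.59) = 0.121065
BW = 2*arcsin(0.121065) = 13.9 degrees

13.9 degrees


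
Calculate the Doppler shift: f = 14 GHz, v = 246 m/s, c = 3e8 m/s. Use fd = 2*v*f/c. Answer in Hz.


fd = 2 * 246 * 14000000000.0 / 3e8 = 22960.0 Hz

22960.0 Hz


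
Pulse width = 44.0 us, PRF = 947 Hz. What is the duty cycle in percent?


DC = 44.0e-6 * 947 * 100 = 4.17%

4.17%


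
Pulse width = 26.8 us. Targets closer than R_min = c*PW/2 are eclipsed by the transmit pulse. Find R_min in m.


R_min = 3e8 * 26.8e-6 / 2 = 4020.0 m

4020.0 m


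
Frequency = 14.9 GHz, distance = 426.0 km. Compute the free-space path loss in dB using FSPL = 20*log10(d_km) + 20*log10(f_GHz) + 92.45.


20*log10(426.0) = 52.59
20*log10(14.9) = 23.46
FSPL = 168.5 dB

168.5 dB


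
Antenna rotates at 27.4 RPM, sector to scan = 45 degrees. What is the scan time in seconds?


t = 45 / (27.4 * 360) * 60 = 0.27 s

0.27 s


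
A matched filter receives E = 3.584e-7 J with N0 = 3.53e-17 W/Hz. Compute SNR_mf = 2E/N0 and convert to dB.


SNR_lin = 2 * 3.584e-7 / 3.53e-17 = 2.031e10
SNR_dB = 10*log10(2.031e10) = 103.1 dB

103.1 dB


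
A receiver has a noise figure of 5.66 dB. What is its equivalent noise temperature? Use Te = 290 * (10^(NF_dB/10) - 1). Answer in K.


NF_lin = 10^(5.66/10) = 3.68129
Te = 290 * (3.68129 - 1) = 777.6 K

777.6 K


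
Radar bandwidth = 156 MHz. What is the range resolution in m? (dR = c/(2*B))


dR = 3e8 / (2 * 156000000.0) = 0.96 m

0.96 m


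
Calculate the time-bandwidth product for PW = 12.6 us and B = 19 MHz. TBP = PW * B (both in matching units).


TBP = 12.6 * 19 = 239.4

239.4


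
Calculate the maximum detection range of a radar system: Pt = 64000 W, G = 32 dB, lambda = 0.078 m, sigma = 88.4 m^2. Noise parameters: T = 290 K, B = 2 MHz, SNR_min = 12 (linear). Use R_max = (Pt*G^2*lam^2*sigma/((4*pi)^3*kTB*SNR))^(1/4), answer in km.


G_lin = 10^(32/10) = 1584.893192
R^4 = 64000 * 1584.893192^2 * 0.078^2 * 88.4 / ((4*pi)^3 * 1.38e-23 * 290 * 2000000.0 * 12)
R^4 = 4.53632e20 m^4
R_max = (4.53632e20)^(1/4) = 145940.5 m = 145.9 km

145.9 km


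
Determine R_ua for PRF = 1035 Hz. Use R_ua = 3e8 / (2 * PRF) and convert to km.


R_ua = 3e8 / (2 * 1035) = 144927.5 m = 144.9 km

144.9 km


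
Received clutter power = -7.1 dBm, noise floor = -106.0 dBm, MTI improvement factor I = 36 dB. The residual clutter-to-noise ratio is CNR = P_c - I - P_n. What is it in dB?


CNR = -7.1 - 36 - (-106.0) = 62.9 dB

62.9 dB


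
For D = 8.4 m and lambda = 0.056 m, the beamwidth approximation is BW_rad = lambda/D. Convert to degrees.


BW_rad = 0.056 / 8.4 = 0.006667
BW_deg = 0.38 degrees

0.38 degrees


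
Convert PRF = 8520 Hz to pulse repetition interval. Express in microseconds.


PRI = 1/8520 = 0.0001173709 s = 117.4 us

117.4 us


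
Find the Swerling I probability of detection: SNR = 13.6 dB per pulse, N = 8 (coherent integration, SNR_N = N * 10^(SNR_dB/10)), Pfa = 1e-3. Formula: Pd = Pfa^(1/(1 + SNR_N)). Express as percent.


SNR_lin = 10^(13.6/10) = 22.90868
SNR_N = 8 * 22.90868 = 183.26944
1/(1 + SNR_N) = 1/184.26944 = 0.0054268
Pd = (1e-3)^0.0054268 = 0.96321
Pd = 96.3%

96.3%


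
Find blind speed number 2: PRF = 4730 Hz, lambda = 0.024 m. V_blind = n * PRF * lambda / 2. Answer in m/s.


V_blind = 2 * 4730 * 0.024 / 2 = 113.5 m/s

113.5 m/s


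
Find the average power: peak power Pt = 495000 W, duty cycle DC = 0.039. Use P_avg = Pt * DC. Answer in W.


P_avg = 495000 * 0.039 = 19305.0 W

19305.0 W


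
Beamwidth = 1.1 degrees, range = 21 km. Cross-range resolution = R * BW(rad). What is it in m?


BW_rad = 0.019198622
CR = 21000 * 0.019198622 = 403.2 m

403.2 m


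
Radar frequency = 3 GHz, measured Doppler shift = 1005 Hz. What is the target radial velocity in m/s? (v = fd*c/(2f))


v = 1005 * 3e8 / (2 * 3000000000.0) = 50.3 m/s

50.3 m/s


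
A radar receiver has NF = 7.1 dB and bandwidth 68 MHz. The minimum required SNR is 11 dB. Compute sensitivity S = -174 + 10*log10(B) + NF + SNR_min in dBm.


10*log10(68000000.0) = 78.33
S = -174 + 78.33 + 7.1 + 11 = -77.6 dBm

-77.6 dBm


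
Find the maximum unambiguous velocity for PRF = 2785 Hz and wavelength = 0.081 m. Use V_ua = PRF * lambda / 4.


V_ua = 2785 * 0.081 / 4 = 56.4 m/s

56.4 m/s


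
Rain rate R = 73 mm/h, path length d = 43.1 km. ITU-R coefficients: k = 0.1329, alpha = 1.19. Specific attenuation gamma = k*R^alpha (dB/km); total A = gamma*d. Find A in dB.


gamma = 0.1329 * 73^1.19 = 21.92195 dB/km
A = 21.92195 * 43.1 = 944.84 dB

944.84 dB


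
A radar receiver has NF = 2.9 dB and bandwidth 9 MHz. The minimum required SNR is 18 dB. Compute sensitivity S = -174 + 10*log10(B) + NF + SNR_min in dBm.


10*log10(9000000.0) = 69.54
S = -174 + 69.54 + 2.9 + 18 = -83.6 dBm

-83.6 dBm


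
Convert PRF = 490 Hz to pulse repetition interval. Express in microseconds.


PRI = 1/490 = 0.0020408163 s = 2040.8 us

2040.8 us


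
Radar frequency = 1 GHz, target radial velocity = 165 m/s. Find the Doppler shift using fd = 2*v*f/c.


fd = 2 * 165 * 1000000000.0 / 3e8 = 1100.0 Hz

1100.0 Hz


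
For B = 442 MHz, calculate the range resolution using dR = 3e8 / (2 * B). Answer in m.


dR = 3e8 / (2 * 442000000.0) = 0.34 m

0.34 m


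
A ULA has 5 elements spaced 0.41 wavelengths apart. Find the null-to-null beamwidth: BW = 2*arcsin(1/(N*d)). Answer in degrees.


1/(N*d) = 1/(5*0.41) = 0.487805
BW = 2*arcsin(0.487805) = 58.4 degrees

58.4 degrees


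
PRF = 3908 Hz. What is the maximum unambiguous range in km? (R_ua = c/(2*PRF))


R_ua = 3e8 / (2 * 3908) = 38382.8 m = 38.4 km

38.4 km


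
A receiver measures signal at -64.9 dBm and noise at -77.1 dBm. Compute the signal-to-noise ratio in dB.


SNR = -64.9 - (-77.1) = 12.2 dB

12.2 dB


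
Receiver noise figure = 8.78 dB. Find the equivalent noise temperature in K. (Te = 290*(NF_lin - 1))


NF_lin = 10^(8.78/10) = 7.550922
Te = 290 * (7.550922 - 1) = 1899.8 K

1899.8 K


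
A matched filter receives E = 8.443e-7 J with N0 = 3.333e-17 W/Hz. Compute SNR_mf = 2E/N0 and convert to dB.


SNR_lin = 2 * 8.443e-7 / 3.333e-17 = 5.066e10
SNR_dB = 10*log10(5.066e10) = 107.0 dB

107.0 dB


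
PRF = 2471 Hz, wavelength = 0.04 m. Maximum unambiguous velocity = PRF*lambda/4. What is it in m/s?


V_ua = 2471 * 0.04 / 4 = 24.7 m/s

24.7 m/s


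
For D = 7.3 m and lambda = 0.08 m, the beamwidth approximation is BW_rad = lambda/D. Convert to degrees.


BW_rad = 0.08 / 7.3 = 0.010959
BW_deg = 0.63 degrees

0.63 degrees


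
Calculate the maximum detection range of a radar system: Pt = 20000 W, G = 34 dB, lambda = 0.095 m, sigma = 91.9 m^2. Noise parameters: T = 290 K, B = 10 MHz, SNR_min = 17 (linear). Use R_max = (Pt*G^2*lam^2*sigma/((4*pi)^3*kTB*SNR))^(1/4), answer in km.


G_lin = 10^(34/10) = 2511.886432
R^4 = 20000 * 2511.886432^2 * 0.095^2 * 91.9 / ((4*pi)^3 * 1.38e-23 * 290 * 10000000.0 * 17)
R^4 = 7.75242e19 m^4
R_max = (7.75242e19)^(1/4) = 93833.8 m = 93.8 km

93.8 km


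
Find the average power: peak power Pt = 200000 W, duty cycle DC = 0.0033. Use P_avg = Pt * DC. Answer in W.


P_avg = 200000 * 0.0033 = 660.0 W

660.0 W


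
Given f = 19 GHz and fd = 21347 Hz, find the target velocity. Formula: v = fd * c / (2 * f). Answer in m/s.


v = 21347 * 3e8 / (2 * 19000000000.0) = 168.5 m/s

168.5 m/s


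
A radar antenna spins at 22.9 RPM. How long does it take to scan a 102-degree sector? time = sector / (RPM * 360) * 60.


t = 102 / (22.9 * 360) * 60 = 0.74 s

0.74 s


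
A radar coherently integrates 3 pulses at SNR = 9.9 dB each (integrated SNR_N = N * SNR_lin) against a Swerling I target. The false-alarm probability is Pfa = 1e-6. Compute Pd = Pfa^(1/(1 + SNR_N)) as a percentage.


SNR_lin = 10^(9.9/10) = 9.77237
SNR_N = 3 * 9.77237 = 29.31711
1/(1 + SNR_N) = 1/30.31711 = 0.0329847
Pd = (1e-6)^0.0329847 = 0.634
Pd = 63.4%

63.4%


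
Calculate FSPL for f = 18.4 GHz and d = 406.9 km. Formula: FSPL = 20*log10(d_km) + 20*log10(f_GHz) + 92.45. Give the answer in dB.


20*log10(406.9) = 52.19
20*log10(18.4) = 25.3
FSPL = 169.9 dB

169.9 dB


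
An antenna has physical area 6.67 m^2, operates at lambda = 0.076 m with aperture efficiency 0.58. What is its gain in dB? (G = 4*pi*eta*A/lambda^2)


G_linear = 4*pi*0.58*6.67/0.076^2 = 8416.6
G_dB = 10*log10(8416.6) = 39.3 dB

39.3 dB


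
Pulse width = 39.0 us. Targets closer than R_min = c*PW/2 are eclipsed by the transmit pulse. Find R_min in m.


R_min = 3e8 * 39.0e-6 / 2 = 5850.0 m

5850.0 m


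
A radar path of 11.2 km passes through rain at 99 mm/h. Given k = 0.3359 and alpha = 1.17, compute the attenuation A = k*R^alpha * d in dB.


gamma = 0.3359 * 99^1.17 = 72.627849 dB/km
A = 72.627849 * 11.2 = 813.43 dB

813.43 dB


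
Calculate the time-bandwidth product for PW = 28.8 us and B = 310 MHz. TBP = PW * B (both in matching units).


TBP = 28.8 * 310 = 8928.0

8928.0


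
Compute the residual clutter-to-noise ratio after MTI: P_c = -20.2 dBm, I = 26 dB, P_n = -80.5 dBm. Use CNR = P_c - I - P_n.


CNR = -20.2 - 26 - (-80.5) = 34.3 dB

34.3 dB


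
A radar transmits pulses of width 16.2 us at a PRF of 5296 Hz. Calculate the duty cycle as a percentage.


DC = 16.2e-6 * 5296 * 100 = 8.58%

8.58%


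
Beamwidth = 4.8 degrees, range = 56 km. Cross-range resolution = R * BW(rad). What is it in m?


BW_rad = 0.083775804
CR = 56000 * 0.083775804 = 4691.4 m

4691.4 m


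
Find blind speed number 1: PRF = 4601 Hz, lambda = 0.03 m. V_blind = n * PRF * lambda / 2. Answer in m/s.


V_blind = 1 * 4601 * 0.03 / 2 = 69.0 m/s

69.0 m/s


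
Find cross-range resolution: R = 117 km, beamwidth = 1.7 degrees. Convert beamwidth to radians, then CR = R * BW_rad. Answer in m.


BW_rad = 0.029670597
CR = 117000 * 0.029670597 = 3471.5 m

3471.5 m


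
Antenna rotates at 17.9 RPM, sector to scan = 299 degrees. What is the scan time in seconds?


t = 299 / (17.9 * 360) * 60 = 2.78 s

2.78 s


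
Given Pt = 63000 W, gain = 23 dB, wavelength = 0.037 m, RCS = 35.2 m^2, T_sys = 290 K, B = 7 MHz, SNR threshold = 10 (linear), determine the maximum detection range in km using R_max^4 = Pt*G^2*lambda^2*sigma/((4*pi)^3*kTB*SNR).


G_lin = 10^(23/10) = 199.526231
R^4 = 63000 * 199.526231^2 * 0.037^2 * 35.2 / ((4*pi)^3 * 1.38e-23 * 290 * 7000000.0 * 10)
R^4 = 2.17411e17 m^4
R_max = (2.17411e17)^(1/4) = 21593.4 m = 21.6 km

21.6 km


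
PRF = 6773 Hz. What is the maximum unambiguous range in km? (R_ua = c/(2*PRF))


R_ua = 3e8 / (2 * 6773) = 22146.8 m = 22.1 km

22.1 km


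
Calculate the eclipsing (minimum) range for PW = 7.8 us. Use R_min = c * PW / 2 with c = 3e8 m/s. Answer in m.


R_min = 3e8 * 7.8e-6 / 2 = 1170.0 m

1170.0 m


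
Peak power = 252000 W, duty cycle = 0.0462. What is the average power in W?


P_avg = 252000 * 0.0462 = 11642.4 W

11642.4 W


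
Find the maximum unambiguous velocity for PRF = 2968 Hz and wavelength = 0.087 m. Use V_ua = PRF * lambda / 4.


V_ua = 2968 * 0.087 / 4 = 64.6 m/s

64.6 m/s


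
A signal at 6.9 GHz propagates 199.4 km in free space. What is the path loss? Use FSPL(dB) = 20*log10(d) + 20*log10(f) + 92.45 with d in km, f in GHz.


20*log10(199.4) = 45.99
20*log10(6.9) = 16.78
FSPL = 155.2 dB

155.2 dB


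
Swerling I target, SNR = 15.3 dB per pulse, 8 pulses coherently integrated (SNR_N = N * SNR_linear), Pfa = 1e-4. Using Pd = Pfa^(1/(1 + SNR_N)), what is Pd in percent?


SNR_lin = 10^(15.3/10) = 33.88442
SNR_N = 8 * 33.88442 = 271.07536
1/(1 + SNR_N) = 1/272.07536 = 0.0036755
Pd = (1e-4)^0.0036755 = 0.96671
Pd = 96.7%

96.7%


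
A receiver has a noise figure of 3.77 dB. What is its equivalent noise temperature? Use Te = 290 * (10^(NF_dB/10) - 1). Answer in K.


NF_lin = 10^(3.77/10) = 2.382319
Te = 290 * (2.382319 - 1) = 400.9 K

400.9 K


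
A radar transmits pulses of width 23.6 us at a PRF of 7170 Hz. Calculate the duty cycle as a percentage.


DC = 23.6e-6 * 7170 * 100 = 16.92%

16.92%


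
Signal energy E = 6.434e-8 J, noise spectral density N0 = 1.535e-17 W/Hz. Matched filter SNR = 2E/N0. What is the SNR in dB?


SNR_lin = 2 * 6.434e-8 / 1.535e-17 = 8.383e9
SNR_dB = 10*log10(8.383e9) = 99.2 dB

99.2 dB


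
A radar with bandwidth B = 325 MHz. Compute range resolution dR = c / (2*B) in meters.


dR = 3e8 / (2 * 325000000.0) = 0.46 m

0.46 m


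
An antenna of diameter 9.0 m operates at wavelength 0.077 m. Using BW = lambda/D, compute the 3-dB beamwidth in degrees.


BW_rad = 0.077 / 9.0 = 0.008556
BW_deg = 0.49 degrees

0.49 degrees


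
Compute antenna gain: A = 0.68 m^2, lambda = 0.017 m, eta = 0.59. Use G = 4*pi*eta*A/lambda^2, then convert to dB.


G_linear = 4*pi*0.59*0.68/0.017^2 = 17445.08
G_dB = 10*log10(17445.08) = 42.4 dB

42.4 dB


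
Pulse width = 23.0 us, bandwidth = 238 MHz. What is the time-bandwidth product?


TBP = 23.0 * 238 = 5474.0

5474.0


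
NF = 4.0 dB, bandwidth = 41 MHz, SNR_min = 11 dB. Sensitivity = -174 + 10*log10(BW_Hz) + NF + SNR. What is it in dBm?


10*log10(41000000.0) = 76.13
S = -174 + 76.13 + 4.0 + 11 = -82.9 dBm

-82.9 dBm


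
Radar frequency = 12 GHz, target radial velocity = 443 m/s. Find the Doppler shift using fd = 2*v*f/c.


fd = 2 * 443 * 12000000000.0 / 3e8 = 35440.0 Hz

35440.0 Hz


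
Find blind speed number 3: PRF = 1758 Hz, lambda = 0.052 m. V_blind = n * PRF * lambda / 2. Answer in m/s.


V_blind = 3 * 1758 * 0.052 / 2 = 137.1 m/s

137.1 m/s


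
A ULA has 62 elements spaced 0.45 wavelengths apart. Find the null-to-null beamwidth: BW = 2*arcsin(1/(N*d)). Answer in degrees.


1/(N*d) = 1/(62*0.45) = 0.035842
BW = 2*arcsin(0.035842) = 4.1 degrees

4.1 degrees


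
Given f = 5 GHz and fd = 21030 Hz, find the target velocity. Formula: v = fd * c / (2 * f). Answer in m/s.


v = 21030 * 3e8 / (2 * 5000000000.0) = 630.9 m/s

630.9 m/s


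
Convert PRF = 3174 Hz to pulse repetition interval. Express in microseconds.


PRI = 1/3174 = 0.0003150599 s = 315.1 us

315.1 us


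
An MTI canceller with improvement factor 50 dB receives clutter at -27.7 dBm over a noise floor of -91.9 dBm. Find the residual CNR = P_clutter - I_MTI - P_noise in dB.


CNR = -27.7 - 50 - (-91.9) = 14.2 dB

14.2 dB


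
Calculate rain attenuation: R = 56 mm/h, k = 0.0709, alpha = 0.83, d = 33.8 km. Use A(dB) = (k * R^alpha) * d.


gamma = 0.0709 * 56^0.83 = 2.002822 dB/km
A = 2.002822 * 33.8 = 67.7 dB

67.7 dB


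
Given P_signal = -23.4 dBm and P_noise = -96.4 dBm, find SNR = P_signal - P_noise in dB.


SNR = -23.4 - (-96.4) = 73.0 dB

73.0 dB


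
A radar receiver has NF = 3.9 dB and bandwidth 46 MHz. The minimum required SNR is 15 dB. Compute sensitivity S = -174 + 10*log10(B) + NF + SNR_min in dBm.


10*log10(46000000.0) = 76.63
S = -174 + 76.63 + 3.9 + 15 = -78.5 dBm

-78.5 dBm


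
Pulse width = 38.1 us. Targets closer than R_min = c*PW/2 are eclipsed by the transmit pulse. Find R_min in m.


R_min = 3e8 * 38.1e-6 / 2 = 5715.0 m

5715.0 m


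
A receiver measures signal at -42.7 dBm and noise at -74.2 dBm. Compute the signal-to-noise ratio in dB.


SNR = -42.7 - (-74.2) = 31.5 dB

31.5 dB


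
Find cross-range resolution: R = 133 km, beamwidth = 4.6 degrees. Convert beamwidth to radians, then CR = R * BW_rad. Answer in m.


BW_rad = 0.080285146
CR = 133000 * 0.080285146 = 10677.9 m

10677.9 m


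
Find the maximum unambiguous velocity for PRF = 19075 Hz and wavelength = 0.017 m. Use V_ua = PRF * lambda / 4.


V_ua = 19075 * 0.017 / 4 = 81.1 m/s

81.1 m/s


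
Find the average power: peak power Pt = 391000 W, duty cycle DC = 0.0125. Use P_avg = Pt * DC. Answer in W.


P_avg = 391000 * 0.0125 = 4887.5 W

4887.5 W


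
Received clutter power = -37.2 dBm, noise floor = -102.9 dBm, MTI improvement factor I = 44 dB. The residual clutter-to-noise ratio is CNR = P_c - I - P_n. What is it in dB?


CNR = -37.2 - 44 - (-102.9) = 21.7 dB

21.7 dB


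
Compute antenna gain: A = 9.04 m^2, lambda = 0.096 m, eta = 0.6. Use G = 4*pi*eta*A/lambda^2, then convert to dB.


G_linear = 4*pi*0.6*9.04/0.096^2 = 7395.83
G_dB = 10*log10(7395.83) = 38.7 dB

38.7 dB


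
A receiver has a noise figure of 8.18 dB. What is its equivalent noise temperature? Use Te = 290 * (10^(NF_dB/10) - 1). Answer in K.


NF_lin = 10^(8.18/10) = 6.576578
Te = 290 * (6.576578 - 1) = 1617.2 K

1617.2 K


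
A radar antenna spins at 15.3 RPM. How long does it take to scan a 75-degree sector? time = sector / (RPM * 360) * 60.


t = 75 / (15.3 * 360) * 60 = 0.82 s

0.82 s


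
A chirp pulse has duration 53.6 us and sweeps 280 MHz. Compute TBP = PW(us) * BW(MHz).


TBP = 53.6 * 280 = 15008.0

15008.0


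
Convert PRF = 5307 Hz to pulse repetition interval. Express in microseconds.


PRI = 1/5307 = 0.0001884304 s = 188.4 us

188.4 us


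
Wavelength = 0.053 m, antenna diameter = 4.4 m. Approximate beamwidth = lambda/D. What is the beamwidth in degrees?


BW_rad = 0.053 / 4.4 = 0.012045
BW_deg = 0.69 degrees

0.69 degrees


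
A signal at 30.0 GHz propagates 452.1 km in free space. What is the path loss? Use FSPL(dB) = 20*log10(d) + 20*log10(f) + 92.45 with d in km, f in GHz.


20*log10(452.1) = 53.1
20*log10(30.0) = 29.54
FSPL = 175.1 dB

175.1 dB


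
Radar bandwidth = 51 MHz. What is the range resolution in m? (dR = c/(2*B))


dR = 3e8 / (2 * 51000000.0) = 2.94 m

2.94 m


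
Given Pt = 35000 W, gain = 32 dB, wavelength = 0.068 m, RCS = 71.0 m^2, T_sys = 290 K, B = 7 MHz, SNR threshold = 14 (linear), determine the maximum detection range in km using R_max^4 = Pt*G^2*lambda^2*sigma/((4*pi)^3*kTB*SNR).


G_lin = 10^(32/10) = 1584.893192
R^4 = 35000 * 1584.893192^2 * 0.068^2 * 71.0 / ((4*pi)^3 * 1.38e-23 * 290 * 7000000.0 * 14)
R^4 = 3.70861e19 m^4
R_max = (3.70861e19)^(1/4) = 78037.4 m = 78.0 km

78.0 km


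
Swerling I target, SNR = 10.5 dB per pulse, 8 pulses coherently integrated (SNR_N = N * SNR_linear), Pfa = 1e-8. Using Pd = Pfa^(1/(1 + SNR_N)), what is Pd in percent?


SNR_lin = 10^(10.5/10) = 11.22018
SNR_N = 8 * 11.22018 = 89.76144
1/(1 + SNR_N) = 1/90.76144 = 0.0110179
Pd = (1e-8)^0.0110179 = 0.81631
Pd = 81.6%

81.6%


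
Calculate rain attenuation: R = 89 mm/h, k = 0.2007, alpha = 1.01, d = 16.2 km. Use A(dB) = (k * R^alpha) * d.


gamma = 0.2007 * 89^1.01 = 18.68234 dB/km
A = 18.68234 * 16.2 = 302.65 dB

302.65 dB


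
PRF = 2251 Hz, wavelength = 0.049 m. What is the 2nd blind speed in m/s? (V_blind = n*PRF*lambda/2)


V_blind = 2 * 2251 * 0.049 / 2 = 110.3 m/s

110.3 m/s


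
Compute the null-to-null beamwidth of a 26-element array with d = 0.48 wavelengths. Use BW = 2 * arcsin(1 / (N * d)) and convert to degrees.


1/(N*d) = 1/(26*0.48) = 0.080128
BW = 2*arcsin(0.080128) = 9.2 degrees

9.2 degrees


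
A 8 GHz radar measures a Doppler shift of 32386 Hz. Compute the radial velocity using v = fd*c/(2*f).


v = 32386 * 3e8 / (2 * 8000000000.0) = 607.2 m/s

607.2 m/s


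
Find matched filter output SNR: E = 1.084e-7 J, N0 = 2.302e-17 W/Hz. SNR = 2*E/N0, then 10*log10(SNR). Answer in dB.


SNR_lin = 2 * 1.084e-7 / 2.302e-17 = 9.418e9
SNR_dB = 10*log10(9.418e9) = 99.7 dB

99.7 dB


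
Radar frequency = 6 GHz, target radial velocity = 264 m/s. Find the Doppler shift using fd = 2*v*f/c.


fd = 2 * 264 * 6000000000.0 / 3e8 = 10560.0 Hz

10560.0 Hz


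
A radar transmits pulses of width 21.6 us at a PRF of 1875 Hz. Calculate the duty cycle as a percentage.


DC = 21.6e-6 * 1875 * 100 = 4.05%

4.05%


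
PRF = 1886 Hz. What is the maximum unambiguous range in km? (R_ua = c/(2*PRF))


R_ua = 3e8 / (2 * 1886) = 79533.4 m = 79.5 km

79.5 km


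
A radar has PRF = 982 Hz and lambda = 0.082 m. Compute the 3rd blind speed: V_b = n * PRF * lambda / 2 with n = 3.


V_blind = 3 * 982 * 0.082 / 2 = 120.8 m/s

120.8 m/s


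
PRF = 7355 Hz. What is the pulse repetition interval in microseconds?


PRI = 1/7355 = 0.0001359619 s = 136.0 us

136.0 us


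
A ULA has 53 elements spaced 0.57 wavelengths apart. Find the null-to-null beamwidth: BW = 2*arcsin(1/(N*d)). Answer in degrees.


1/(N*d) = 1/(53*0.57) = 0.033102
BW = 2*arcsin(0.033102) = 3.8 degrees

3.8 degrees


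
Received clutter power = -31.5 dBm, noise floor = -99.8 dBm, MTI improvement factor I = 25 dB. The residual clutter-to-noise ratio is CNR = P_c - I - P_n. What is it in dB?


CNR = -31.5 - 25 - (-99.8) = 43.3 dB

43.3 dB


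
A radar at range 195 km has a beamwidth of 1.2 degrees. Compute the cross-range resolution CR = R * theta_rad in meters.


BW_rad = 0.020943951
CR = 195000 * 0.020943951 = 4084.1 m

4084.1 m


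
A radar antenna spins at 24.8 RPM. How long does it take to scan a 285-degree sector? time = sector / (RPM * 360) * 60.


t = 285 / (24.8 * 360) * 60 = 1.92 s

1.92 s


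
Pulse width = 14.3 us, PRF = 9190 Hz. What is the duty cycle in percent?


DC = 14.3e-6 * 9190 * 100 = 13.14%

13.14%


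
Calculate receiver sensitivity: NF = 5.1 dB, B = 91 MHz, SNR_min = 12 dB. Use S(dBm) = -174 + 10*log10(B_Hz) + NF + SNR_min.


10*log10(91000000.0) = 79.59
S = -174 + 79.59 + 5.1 + 12 = -77.3 dBm

-77.3 dBm


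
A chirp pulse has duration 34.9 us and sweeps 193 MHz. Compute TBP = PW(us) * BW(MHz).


TBP = 34.9 * 193 = 6735.7

6735.7


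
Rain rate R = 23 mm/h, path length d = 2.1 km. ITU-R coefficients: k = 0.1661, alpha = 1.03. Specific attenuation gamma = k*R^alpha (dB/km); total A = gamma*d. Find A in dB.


gamma = 0.1661 * 23^1.03 = 4.1971 dB/km
A = 4.1971 * 2.1 = 8.81 dB

8.81 dB


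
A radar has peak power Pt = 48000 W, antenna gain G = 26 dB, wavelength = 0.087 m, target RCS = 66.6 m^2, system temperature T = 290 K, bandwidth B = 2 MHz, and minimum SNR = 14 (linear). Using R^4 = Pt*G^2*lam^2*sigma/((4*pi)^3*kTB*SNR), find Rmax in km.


G_lin = 10^(26/10) = 398.107171
R^4 = 48000 * 398.107171^2 * 0.087^2 * 66.6 / ((4*pi)^3 * 1.38e-23 * 290 * 2000000.0 * 14)
R^4 = 1.7246e19 m^4
R_max = (1.7246e19)^(1/4) = 64442.5 m = 64.4 km

64.4 km


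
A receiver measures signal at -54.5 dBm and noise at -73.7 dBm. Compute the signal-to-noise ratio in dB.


SNR = -54.5 - (-73.7) = 19.2 dB

19.2 dB


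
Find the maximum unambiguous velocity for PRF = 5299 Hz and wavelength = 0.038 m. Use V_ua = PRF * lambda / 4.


V_ua = 5299 * 0.038 / 4 = 50.3 m/s

50.3 m/s


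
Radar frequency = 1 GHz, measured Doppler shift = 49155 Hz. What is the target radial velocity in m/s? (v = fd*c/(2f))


v = 49155 * 3e8 / (2 * 1000000000.0) = 7373.3 m/s

7373.3 m/s


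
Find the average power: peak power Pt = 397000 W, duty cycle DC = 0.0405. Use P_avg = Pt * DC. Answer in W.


P_avg = 397000 * 0.0405 = 16078.5 W

16078.5 W


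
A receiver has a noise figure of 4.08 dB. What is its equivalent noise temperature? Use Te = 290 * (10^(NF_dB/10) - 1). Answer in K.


NF_lin = 10^(4.08/10) = 2.558586
Te = 290 * (2.558586 - 1) = 452.0 K

452.0 K


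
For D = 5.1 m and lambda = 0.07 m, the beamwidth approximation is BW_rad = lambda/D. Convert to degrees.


BW_rad = 0.07 / 5.1 = 0.013725
BW_deg = 0.79 degrees

0.79 degrees


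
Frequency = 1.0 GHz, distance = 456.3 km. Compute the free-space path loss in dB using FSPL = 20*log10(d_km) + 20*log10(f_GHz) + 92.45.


20*log10(456.3) = 53.19
20*log10(1.0) = 0.0
FSPL = 145.6 dB

145.6 dB


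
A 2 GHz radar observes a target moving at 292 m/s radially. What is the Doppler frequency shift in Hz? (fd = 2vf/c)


fd = 2 * 292 * 2000000000.0 / 3e8 = 3893.3 Hz

3893.3 Hz


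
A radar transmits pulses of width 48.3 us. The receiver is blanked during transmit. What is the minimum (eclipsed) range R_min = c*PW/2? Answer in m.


R_min = 3e8 * 48.3e-6 / 2 = 7245.0 m

7245.0 m


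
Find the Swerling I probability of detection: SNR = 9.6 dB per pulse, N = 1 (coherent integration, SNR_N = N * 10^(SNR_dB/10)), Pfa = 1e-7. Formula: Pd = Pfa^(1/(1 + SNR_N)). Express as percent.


SNR_lin = 10^(9.6/10) = 9.12011
SNR_N = 1 * 9.12011 = 9.12011
1/(1 + SNR_N) = 1/10.12011 = 0.0988132
Pd = (1e-7)^0.0988132 = 0.20338
Pd = 20.3%

20.3%


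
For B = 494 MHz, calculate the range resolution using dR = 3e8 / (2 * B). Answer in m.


dR = 3e8 / (2 * 494000000.0) = 0.3 m

0.3 m


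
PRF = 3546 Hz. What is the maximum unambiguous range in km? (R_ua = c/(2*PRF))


R_ua = 3e8 / (2 * 3546) = 42301.2 m = 42.3 km

42.3 km


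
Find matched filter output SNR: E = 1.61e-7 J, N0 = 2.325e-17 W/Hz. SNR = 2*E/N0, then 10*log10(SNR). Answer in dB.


SNR_lin = 2 * 1.61e-7 / 2.325e-17 = 1.385e10
SNR_dB = 10*log10(1.385e10) = 101.4 dB

101.4 dB


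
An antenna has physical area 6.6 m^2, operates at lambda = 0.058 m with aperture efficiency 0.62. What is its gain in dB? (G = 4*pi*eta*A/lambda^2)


G_linear = 4*pi*0.62*6.6/0.058^2 = 15285.85
G_dB = 10*log10(15285.85) = 41.8 dB

41.8 dB


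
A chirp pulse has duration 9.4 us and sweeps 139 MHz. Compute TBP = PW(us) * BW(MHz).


TBP = 9.4 * 139 = 1306.6

1306.6


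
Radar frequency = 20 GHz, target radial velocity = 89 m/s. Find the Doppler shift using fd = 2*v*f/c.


fd = 2 * 89 * 20000000000.0 / 3e8 = 11866.7 Hz

11866.7 Hz


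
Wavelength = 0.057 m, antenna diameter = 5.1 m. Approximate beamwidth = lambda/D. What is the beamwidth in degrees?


BW_rad = 0.057 / 5.1 = 0.011176
BW_deg = 0.64 degrees

0.64 degrees


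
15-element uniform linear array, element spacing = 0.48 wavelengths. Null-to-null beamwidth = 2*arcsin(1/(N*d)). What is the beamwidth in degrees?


1/(N*d) = 1/(15*0.48) = 0.138889
BW = 2*arcsin(0.138889) = 16.0 degrees

16.0 degrees


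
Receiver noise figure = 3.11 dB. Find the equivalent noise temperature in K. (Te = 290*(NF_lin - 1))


NF_lin = 10^(3.11/10) = 2.046445
Te = 290 * (2.046445 - 1) = 303.5 K

303.5 K
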